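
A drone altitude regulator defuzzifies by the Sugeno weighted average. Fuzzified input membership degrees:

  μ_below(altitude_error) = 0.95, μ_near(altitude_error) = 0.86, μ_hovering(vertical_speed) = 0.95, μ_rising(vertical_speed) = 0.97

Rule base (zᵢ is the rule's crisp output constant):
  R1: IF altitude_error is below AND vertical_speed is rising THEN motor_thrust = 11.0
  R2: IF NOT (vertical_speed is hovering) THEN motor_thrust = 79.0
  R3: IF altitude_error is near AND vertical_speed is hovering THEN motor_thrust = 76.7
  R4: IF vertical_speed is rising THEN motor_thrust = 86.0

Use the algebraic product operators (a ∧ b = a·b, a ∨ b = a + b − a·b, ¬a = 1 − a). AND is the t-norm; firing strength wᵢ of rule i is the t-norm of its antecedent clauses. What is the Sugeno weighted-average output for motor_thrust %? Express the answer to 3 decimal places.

R1 (z=11.0): below=0.95, rising=0.97; AND[a·b] → w = 0.9215
R2 (z=79.0): ¬hovering=1−0.95=0.05 → w = 0.0500
R3 (z=76.7): near=0.86, hovering=0.95; AND[a·b] → w = 0.8170
R4 (z=86.0): rising=0.97 → w = 0.9700
Weighted average = (0.9215·11.0 + 0.0500·79.0 + 0.8170·76.7 + 0.9700·86.0) / (0.9215 + 0.0500 + 0.8170 + 0.9700)
  = 160.1704 / 2.7585 = 58.064

58.064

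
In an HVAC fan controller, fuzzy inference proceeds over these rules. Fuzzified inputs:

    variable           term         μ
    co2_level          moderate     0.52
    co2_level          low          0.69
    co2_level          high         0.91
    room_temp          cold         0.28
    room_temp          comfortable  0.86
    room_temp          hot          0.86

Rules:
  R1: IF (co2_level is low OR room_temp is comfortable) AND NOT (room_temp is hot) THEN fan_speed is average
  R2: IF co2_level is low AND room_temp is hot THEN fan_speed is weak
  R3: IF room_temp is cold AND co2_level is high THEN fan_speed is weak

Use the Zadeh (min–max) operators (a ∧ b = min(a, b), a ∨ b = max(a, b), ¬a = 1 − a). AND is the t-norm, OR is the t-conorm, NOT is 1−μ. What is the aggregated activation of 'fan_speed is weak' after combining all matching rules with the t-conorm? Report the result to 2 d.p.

R1: (low=0.69 OR comfortable=0.86) = 0.86; AND[min(a, b)] with ¬hot=1−0.86=0.14 → w = 0.14
R2: low=0.69, hot=0.86; AND[min(a, b)] → w = 0.69
R3: cold=0.28, high=0.91; AND[min(a, b)] → w = 0.28
Rules with consequent 'weak': {R2, R3} → strengths 0.69, 0.28
Aggregate via t-conorm [max(a, b)]: 0.69

0.69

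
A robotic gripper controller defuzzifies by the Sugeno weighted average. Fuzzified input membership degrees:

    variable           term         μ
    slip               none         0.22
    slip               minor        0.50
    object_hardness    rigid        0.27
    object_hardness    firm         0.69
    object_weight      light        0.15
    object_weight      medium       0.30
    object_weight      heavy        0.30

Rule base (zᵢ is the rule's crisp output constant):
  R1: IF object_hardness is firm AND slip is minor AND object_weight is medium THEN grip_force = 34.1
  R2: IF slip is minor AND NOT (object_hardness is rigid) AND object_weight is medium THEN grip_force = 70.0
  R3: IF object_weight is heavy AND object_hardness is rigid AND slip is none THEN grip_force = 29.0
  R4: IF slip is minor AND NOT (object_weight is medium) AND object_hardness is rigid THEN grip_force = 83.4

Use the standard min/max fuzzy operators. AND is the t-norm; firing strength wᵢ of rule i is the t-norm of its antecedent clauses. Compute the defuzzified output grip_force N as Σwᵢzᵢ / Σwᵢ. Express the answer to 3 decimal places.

55.163

R1 (z=34.1): firm=0.69, minor=0.50, medium=0.30; AND[min(a, b)] → w = 0.30
R2 (z=70.0): minor=0.50, ¬rigid=1−0.27=0.73, medium=0.30; AND[min(a, b)] → w = 0.30
R3 (z=29.0): heavy=0.30, rigid=0.27, none=0.22; AND[min(a, b)] → w = 0.22
R4 (z=83.4): minor=0.50, ¬medium=1−0.30=0.70, rigid=0.27; AND[min(a, b)] → w = 0.27
Weighted average = (0.30·34.1 + 0.30·70.0 + 0.22·29.0 + 0.27·83.4) / (0.30 + 0.30 + 0.22 + 0.27)
  = 60.1280 / 1.0900 = 55.163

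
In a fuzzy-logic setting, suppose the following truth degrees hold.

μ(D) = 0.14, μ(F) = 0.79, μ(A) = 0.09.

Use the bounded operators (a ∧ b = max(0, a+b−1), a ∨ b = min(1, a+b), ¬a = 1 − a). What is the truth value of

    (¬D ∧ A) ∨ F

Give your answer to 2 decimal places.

¬D = 1 − 0.14 = 0.86
¬D ∧ A = max(0, a+b−1) on (0.86, 0.09) = 0.00
(¬D ∧ A) ∨ F = min(1, a+b) on (0.00, 0.79) = 0.79

0.79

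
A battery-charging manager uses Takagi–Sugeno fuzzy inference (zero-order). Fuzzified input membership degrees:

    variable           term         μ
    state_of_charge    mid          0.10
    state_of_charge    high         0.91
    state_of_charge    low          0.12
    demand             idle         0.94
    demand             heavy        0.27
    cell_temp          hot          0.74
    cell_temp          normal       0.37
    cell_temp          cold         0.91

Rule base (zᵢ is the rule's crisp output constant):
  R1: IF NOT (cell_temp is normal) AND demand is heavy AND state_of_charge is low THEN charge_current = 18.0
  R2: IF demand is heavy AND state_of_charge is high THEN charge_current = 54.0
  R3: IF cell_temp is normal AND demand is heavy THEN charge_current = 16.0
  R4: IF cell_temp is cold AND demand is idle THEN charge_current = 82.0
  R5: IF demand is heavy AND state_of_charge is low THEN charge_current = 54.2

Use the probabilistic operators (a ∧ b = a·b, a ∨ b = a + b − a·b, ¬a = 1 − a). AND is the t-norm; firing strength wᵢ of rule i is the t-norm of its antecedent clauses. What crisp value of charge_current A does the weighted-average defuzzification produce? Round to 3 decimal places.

69.494

R1 (z=18.0): ¬normal=1−0.37=0.63, heavy=0.27, low=0.12; AND[a·b] → w = 0.0204
R2 (z=54.0): heavy=0.27, high=0.91; AND[a·b] → w = 0.2457
R3 (z=16.0): normal=0.37, heavy=0.27; AND[a·b] → w = 0.0999
R4 (z=82.0): cold=0.91, idle=0.94; AND[a·b] → w = 0.8554
R5 (z=54.2): heavy=0.27, low=0.12; AND[a·b] → w = 0.0324
Weighted average = (0.0204·18.0 + 0.2457·54.0 + 0.0999·16.0 + 0.8554·82.0 + 0.0324·54.2) / (0.0204 + 0.2457 + 0.0999 + 0.8554 + 0.0324)
  = 87.1325 / 1.2538 = 69.494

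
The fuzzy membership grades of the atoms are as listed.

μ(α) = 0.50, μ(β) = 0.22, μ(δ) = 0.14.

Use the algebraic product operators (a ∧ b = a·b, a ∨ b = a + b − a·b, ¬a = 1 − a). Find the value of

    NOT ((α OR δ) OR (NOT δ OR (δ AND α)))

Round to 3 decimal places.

0.056

α OR δ = a + b − a·b on (0.5000, 0.1400) = 0.5700
NOT δ = 1 − 0.1400 = 0.8600
δ AND α = a·b on (0.1400, 0.5000) = 0.0700
NOT δ OR (δ AND α) = a + b − a·b on (0.8600, 0.0700) = 0.8698
(α OR δ) OR (NOT δ OR (δ AND α)) = a + b − a·b on (0.5700, 0.8698) = 0.9440
NOT ((α OR δ) OR (NOT δ OR (δ AND α))) = 1 − 0.9440 = 0.0560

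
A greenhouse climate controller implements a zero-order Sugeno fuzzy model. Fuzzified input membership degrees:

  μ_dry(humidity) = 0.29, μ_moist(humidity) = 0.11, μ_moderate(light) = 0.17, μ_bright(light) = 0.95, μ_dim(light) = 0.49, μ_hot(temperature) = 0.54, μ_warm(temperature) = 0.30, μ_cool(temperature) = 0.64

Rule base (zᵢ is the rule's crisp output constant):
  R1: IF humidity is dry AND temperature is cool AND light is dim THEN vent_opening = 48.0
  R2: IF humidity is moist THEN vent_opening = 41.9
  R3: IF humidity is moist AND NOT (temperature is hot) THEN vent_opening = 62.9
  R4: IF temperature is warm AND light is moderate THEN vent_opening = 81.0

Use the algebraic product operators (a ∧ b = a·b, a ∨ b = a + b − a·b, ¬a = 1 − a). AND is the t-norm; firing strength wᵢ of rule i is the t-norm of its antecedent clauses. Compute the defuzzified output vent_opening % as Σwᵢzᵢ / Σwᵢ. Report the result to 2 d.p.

53.84

R1 (z=48.0): dry=0.29, cool=0.64, dim=0.49; AND[a·b] → w = 0.0909
R2 (z=41.9): moist=0.11 → w = 0.1100
R3 (z=62.9): moist=0.11, ¬hot=1−0.54=0.46; AND[a·b] → w = 0.0506
R4 (z=81.0): warm=0.30, moderate=0.17; AND[a·b] → w = 0.0510
Weighted average = (0.0909·48.0 + 0.1100·41.9 + 0.0506·62.9 + 0.0510·81.0) / (0.0909 + 0.1100 + 0.0506 + 0.0510)
  = 16.2881 / 0.3025 = 53.84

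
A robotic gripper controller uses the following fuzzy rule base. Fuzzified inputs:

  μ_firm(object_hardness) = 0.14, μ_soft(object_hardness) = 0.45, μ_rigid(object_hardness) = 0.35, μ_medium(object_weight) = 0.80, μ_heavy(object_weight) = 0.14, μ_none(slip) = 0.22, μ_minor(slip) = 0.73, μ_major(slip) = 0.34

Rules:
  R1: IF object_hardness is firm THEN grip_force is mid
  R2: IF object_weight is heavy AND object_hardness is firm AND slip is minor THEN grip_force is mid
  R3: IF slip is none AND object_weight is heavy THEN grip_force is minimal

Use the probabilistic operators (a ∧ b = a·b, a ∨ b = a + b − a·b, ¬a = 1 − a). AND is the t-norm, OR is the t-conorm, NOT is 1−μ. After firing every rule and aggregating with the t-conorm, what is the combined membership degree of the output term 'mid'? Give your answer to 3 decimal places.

0.152

R1: firm=0.14 → w = 0.1400
R2: heavy=0.14, firm=0.14, minor=0.73; AND[a·b] → w = 0.0143
R3: none=0.22, heavy=0.14; AND[a·b] → w = 0.0308
Rules with consequent 'mid': {R1, R2} → strengths 0.1400, 0.0143
Aggregate via t-conorm [a + b − a·b]: 0.1523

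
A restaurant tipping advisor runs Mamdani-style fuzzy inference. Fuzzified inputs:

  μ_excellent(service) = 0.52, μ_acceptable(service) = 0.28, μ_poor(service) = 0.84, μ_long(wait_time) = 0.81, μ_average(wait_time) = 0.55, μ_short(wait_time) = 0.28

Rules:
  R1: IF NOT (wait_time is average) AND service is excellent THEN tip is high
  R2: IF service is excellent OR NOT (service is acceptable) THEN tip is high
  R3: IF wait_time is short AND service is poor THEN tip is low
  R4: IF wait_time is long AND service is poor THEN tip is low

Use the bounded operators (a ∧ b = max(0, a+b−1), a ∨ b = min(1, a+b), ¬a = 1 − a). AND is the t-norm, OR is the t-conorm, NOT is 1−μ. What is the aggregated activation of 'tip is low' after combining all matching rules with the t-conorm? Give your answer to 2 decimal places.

0.77

R1: ¬average=1−0.55=0.45, excellent=0.52; AND[max(0, a+b−1)] → w = 0.00
R2: excellent=0.52, ¬acceptable=1−0.28=0.72; OR[min(1, a+b)] → w = 1.00
R3: short=0.28, poor=0.84; AND[max(0, a+b−1)] → w = 0.12
R4: long=0.81, poor=0.84; AND[max(0, a+b−1)] → w = 0.65
Rules with consequent 'low': {R3, R4} → strengths 0.12, 0.65
Aggregate via t-conorm [min(1, a+b)]: 0.77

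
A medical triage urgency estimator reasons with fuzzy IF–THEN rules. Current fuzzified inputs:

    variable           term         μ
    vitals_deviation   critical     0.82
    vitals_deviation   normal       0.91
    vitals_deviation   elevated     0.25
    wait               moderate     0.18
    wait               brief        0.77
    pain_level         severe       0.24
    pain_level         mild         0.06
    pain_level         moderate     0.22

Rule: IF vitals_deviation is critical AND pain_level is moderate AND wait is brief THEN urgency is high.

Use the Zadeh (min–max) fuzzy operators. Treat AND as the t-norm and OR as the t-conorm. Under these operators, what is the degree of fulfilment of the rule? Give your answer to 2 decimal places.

0.22

firing strength: critical=0.82, moderate=0.22, brief=0.77; AND[min(a, b)] → w = 0.22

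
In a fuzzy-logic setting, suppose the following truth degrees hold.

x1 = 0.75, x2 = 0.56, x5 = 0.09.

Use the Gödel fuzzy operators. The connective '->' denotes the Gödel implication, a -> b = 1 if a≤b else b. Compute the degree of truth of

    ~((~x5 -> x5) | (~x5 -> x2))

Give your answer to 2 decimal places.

0.44

~x5 = 1 − 0.09 = 0.91
~x5 -> x5  [Gödel: 1 if a≤b else b] with a=0.91, b=0.09 → 0.09
~x5 = 1 − 0.09 = 0.91
~x5 -> x2  [Gödel: 1 if a≤b else b] with a=0.91, b=0.56 → 0.56
(~x5 -> x5) | (~x5 -> x2) = max(a, b) on (0.09, 0.56) = 0.56
~((~x5 -> x5) | (~x5 -> x2)) = 1 − 0.56 = 0.44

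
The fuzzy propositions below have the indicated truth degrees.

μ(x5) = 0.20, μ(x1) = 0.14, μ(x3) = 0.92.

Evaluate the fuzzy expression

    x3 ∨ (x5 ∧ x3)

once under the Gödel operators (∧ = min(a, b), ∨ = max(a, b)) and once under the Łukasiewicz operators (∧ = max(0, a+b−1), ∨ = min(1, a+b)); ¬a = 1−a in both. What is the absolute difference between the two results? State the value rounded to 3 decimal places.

0.080

Under Gödel:
  x5 ∧ x3 = min(a, b) on (0.20, 0.92) = 0.20
  x3 ∨ (x5 ∧ x3) = max(a, b) on (0.92, 0.20) = 0.92
  → value = 0.9200
Under Łukasiewicz:
  x5 ∧ x3 = max(0, a+b−1) on (0.20, 0.92) = 0.12
  x3 ∨ (x5 ∧ x3) = min(1, a+b) on (0.92, 0.12) = 1.00
  → value = 1.0000
|0.9200 − 1.0000| = 0.080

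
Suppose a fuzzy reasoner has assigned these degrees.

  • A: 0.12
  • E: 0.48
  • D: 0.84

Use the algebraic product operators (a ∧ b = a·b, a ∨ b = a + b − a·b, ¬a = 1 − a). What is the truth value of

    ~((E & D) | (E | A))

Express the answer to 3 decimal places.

E & D = a·b on (0.4800, 0.8400) = 0.4032
E | A = a + b − a·b on (0.4800, 0.1200) = 0.5424
(E & D) | (E | A) = a + b − a·b on (0.4032, 0.5424) = 0.7269
~((E & D) | (E | A)) = 1 − 0.7269 = 0.2731

0.273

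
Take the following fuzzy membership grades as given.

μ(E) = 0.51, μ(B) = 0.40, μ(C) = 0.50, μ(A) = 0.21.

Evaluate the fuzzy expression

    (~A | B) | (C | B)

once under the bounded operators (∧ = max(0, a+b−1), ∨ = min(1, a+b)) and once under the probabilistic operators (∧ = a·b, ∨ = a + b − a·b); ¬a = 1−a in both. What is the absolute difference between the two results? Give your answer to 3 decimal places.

0.038

Under bounded:
  ~A = 1 − 0.21 = 0.79
  ~A | B = min(1, a+b) on (0.79, 0.40) = 1.00
  C | B = min(1, a+b) on (0.50, 0.40) = 0.90
  (~A | B) | (C | B) = min(1, a+b) on (1.00, 0.90) = 1.00
  → value = 1.0000
Under probabilistic:
  ~A = 1 − 0.2100 = 0.7900
  ~A | B = a + b − a·b on (0.7900, 0.4000) = 0.8740
  C | B = a + b − a·b on (0.5000, 0.4000) = 0.7000
  (~A | B) | (C | B) = a + b − a·b on (0.8740, 0.7000) = 0.9622
  → value = 0.9622
|1.0000 − 0.9622| = 0.038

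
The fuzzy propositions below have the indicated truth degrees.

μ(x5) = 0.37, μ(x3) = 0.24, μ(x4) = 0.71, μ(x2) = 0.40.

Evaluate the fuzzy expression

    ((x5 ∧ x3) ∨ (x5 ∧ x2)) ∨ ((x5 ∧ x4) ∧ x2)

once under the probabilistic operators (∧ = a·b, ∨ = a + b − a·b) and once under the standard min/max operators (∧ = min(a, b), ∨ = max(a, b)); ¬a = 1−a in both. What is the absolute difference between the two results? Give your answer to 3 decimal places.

0.065

Under probabilistic:
  x5 ∧ x3 = a·b on (0.3700, 0.2400) = 0.0888
  x5 ∧ x2 = a·b on (0.3700, 0.4000) = 0.1480
  (x5 ∧ x3) ∨ (x5 ∧ x2) = a + b − a·b on (0.0888, 0.1480) = 0.2237
  x5 ∧ x4 = a·b on (0.3700, 0.7100) = 0.2627
  (x5 ∧ x4) ∧ x2 = a·b on (0.2627, 0.4000) = 0.1051
  ((x5 ∧ x3) ∨ (x5 ∧ x2)) ∨ ((x5 ∧ x4) ∧ x2) = a + b − a·b on (0.2237, 0.1051) = 0.3052
  → value = 0.3052
Under standard min/max:
  x5 ∧ x3 = min(a, b) on (0.37, 0.24) = 0.24
  x5 ∧ x2 = min(a, b) on (0.37, 0.40) = 0.37
  (x5 ∧ x3) ∨ (x5 ∧ x2) = max(a, b) on (0.24, 0.37) = 0.37
  x5 ∧ x4 = min(a, b) on (0.37, 0.71) = 0.37
  (x5 ∧ x4) ∧ x2 = min(a, b) on (0.37, 0.40) = 0.37
  ((x5 ∧ x3) ∨ (x5 ∧ x2)) ∨ ((x5 ∧ x4) ∧ x2) = max(a, b) on (0.37, 0.37) = 0.37
  → value = 0.3700
|0.3052 − 0.3700| = 0.065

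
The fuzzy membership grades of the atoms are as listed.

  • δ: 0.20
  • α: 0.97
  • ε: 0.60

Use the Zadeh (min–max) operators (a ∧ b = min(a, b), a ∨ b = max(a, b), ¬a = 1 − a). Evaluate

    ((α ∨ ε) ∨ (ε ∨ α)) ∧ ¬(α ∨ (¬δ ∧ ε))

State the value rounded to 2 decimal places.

0.03

α ∨ ε = max(a, b) on (0.97, 0.60) = 0.97
ε ∨ α = max(a, b) on (0.60, 0.97) = 0.97
(α ∨ ε) ∨ (ε ∨ α) = max(a, b) on (0.97, 0.97) = 0.97
¬δ = 1 − 0.20 = 0.80
¬δ ∧ ε = min(a, b) on (0.80, 0.60) = 0.60
α ∨ (¬δ ∧ ε) = max(a, b) on (0.97, 0.60) = 0.97
¬(α ∨ (¬δ ∧ ε)) = 1 − 0.97 = 0.03
((α ∨ ε) ∨ (ε ∨ α)) ∧ ¬(α ∨ (¬δ ∧ ε)) = min(a, b) on (0.97, 0.03) = 0.03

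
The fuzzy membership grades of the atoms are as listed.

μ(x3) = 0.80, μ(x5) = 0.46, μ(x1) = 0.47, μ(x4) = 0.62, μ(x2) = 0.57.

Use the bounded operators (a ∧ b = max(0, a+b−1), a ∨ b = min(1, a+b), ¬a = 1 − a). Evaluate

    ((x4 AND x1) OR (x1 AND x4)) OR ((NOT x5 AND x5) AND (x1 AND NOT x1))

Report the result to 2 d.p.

x4 AND x1 = max(0, a+b−1) on (0.62, 0.47) = 0.09
x1 AND x4 = max(0, a+b−1) on (0.47, 0.62) = 0.09
(x4 AND x1) OR (x1 AND x4) = min(1, a+b) on (0.09, 0.09) = 0.18
NOT x5 = 1 − 0.46 = 0.54
NOT x5 AND x5 = max(0, a+b−1) on (0.54, 0.46) = 0.00
NOT x1 = 1 − 0.47 = 0.53
x1 AND NOT x1 = max(0, a+b−1) on (0.47, 0.53) = 0.00
(NOT x5 AND x5) AND (x1 AND NOT x1) = max(0, a+b−1) on (0.00, 0.00) = 0.00
((x4 AND x1) OR (x1 AND x4)) OR ((NOT x5 AND x5) AND (x1 AND NOT x1)) = min(1, a+b) on (0.18, 0.00) = 0.18

0.18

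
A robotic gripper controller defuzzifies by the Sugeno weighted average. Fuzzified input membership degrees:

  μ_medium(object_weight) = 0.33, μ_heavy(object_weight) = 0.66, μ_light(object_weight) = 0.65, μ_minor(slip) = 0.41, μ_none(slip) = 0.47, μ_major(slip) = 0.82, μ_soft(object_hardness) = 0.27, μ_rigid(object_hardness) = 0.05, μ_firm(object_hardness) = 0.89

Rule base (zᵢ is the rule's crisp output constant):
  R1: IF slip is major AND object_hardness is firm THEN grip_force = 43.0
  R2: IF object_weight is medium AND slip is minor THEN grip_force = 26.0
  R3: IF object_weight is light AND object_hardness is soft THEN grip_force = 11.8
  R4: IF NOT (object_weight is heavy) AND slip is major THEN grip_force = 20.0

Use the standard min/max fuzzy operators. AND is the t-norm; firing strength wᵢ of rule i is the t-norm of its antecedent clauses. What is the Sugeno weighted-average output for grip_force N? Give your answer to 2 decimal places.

30.58

R1 (z=43.0): major=0.82, firm=0.89; AND[min(a, b)] → w = 0.82
R2 (z=26.0): medium=0.33, minor=0.41; AND[min(a, b)] → w = 0.33
R3 (z=11.8): light=0.65, soft=0.27; AND[min(a, b)] → w = 0.27
R4 (z=20.0): ¬heavy=1−0.66=0.34, major=0.82; AND[min(a, b)] → w = 0.34
Weighted average = (0.82·43.0 + 0.33·26.0 + 0.27·11.8 + 0.34·20.0) / (0.82 + 0.33 + 0.27 + 0.34)
  = 53.8260 / 1.7600 = 30.58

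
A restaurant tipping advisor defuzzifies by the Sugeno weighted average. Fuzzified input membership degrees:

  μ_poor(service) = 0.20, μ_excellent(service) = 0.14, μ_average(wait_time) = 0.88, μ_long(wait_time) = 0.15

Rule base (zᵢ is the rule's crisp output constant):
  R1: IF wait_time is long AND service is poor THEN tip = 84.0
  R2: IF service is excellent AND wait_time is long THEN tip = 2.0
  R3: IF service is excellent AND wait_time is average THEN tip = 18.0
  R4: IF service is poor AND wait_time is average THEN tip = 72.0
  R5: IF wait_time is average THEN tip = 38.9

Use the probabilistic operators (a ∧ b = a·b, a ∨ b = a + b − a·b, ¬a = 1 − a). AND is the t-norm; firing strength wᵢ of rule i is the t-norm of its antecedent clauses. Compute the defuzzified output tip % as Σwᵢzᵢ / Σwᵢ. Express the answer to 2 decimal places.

42.01

R1 (z=84.0): long=0.15, poor=0.20; AND[a·b] → w = 0.0300
R2 (z=2.0): excellent=0.14, long=0.15; AND[a·b] → w = 0.0210
R3 (z=18.0): excellent=0.14, average=0.88; AND[a·b] → w = 0.1232
R4 (z=72.0): poor=0.20, average=0.88; AND[a·b] → w = 0.1760
R5 (z=38.9): average=0.88 → w = 0.8800
Weighted average = (0.0300·84.0 + 0.0210·2.0 + 0.1232·18.0 + 0.1760·72.0 + 0.8800·38.9) / (0.0300 + 0.0210 + 0.1232 + 0.1760 + 0.8800)
  = 51.6836 / 1.2302 = 42.01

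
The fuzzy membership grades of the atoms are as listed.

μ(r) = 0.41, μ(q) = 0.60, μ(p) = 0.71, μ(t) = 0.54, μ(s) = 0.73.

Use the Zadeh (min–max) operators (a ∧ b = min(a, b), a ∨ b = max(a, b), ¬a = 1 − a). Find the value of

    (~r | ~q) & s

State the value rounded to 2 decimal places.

~r = 1 − 0.41 = 0.59
~q = 1 − 0.60 = 0.40
~r | ~q = max(a, b) on (0.59, 0.40) = 0.59
(~r | ~q) & s = min(a, b) on (0.59, 0.73) = 0.59

0.59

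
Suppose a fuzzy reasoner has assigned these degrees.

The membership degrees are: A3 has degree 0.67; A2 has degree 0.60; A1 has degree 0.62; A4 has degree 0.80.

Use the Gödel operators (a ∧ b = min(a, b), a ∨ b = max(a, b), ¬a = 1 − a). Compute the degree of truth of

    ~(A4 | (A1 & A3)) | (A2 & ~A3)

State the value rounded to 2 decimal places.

0.33

A1 & A3 = min(a, b) on (0.62, 0.67) = 0.62
A4 | (A1 & A3) = max(a, b) on (0.80, 0.62) = 0.80
~(A4 | (A1 & A3)) = 1 − 0.80 = 0.20
~A3 = 1 − 0.67 = 0.33
A2 & ~A3 = min(a, b) on (0.60, 0.33) = 0.33
~(A4 | (A1 & A3)) | (A2 & ~A3) = max(a, b) on (0.20, 0.33) = 0.33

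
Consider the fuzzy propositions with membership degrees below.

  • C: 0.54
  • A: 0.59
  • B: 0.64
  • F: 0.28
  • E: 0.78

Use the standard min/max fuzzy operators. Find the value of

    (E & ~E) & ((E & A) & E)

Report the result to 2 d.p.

~E = 1 − 0.78 = 0.22
E & ~E = min(a, b) on (0.78, 0.22) = 0.22
E & A = min(a, b) on (0.78, 0.59) = 0.59
(E & A) & E = min(a, b) on (0.59, 0.78) = 0.59
(E & ~E) & ((E & A) & E) = min(a, b) on (0.22, 0.59) = 0.22

0.22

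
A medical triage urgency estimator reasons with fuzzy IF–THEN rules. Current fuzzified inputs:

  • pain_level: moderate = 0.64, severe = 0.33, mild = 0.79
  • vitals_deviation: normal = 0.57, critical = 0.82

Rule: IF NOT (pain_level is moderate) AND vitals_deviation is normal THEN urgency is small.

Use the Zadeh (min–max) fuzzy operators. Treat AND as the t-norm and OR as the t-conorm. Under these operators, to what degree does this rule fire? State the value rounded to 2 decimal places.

0.36

firing strength: ¬moderate=1−0.64=0.36, normal=0.57; AND[min(a, b)] → w = 0.36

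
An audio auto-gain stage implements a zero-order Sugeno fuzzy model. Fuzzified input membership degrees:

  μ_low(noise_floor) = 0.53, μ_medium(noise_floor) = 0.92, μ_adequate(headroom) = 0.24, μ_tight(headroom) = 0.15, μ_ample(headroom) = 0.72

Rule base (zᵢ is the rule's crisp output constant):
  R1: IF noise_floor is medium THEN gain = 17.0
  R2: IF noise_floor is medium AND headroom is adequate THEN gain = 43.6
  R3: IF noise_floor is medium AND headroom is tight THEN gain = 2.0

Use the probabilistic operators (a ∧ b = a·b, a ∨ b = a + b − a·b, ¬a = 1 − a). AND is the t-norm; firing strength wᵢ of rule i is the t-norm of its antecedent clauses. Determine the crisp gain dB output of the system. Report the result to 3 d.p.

R1 (z=17.0): medium=0.92 → w = 0.9200
R2 (z=43.6): medium=0.92, adequate=0.24; AND[a·b] → w = 0.2208
R3 (z=2.0): medium=0.92, tight=0.15; AND[a·b] → w = 0.1380
Weighted average = (0.9200·17.0 + 0.2208·43.6 + 0.1380·2.0) / (0.9200 + 0.2208 + 0.1380)
  = 25.5429 / 1.2788 = 19.974

19.974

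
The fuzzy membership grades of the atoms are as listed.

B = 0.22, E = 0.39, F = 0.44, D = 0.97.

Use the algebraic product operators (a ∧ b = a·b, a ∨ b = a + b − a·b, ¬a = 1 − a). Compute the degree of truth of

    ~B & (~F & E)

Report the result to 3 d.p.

0.170

~B = 1 − 0.2200 = 0.7800
~F = 1 − 0.4400 = 0.5600
~F & E = a·b on (0.5600, 0.3900) = 0.2184
~B & (~F & E) = a·b on (0.7800, 0.2184) = 0.1704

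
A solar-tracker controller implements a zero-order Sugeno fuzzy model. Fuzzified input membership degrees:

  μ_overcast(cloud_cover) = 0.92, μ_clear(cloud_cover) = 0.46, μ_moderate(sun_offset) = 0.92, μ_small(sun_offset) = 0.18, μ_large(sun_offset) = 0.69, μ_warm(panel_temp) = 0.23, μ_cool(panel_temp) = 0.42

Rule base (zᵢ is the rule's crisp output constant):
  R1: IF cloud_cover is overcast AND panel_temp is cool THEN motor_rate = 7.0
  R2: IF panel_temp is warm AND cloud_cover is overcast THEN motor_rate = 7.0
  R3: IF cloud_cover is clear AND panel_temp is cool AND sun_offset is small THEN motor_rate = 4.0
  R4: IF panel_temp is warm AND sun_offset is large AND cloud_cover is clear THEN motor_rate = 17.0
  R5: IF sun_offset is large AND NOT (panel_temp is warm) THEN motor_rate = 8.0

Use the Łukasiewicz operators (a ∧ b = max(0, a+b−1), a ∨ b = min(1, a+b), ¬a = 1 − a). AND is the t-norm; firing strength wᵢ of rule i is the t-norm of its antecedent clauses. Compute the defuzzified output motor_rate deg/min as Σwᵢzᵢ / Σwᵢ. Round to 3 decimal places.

7.484

R1 (z=7.0): overcast=0.92, cool=0.42; AND[max(0, a+b−1)] → w = 0.34
R2 (z=7.0): warm=0.23, overcast=0.92; AND[max(0, a+b−1)] → w = 0.15
R3 (z=4.0): clear=0.46, cool=0.42, small=0.18; AND[max(0, a+b−1)] → w = 0.00
R4 (z=17.0): warm=0.23, large=0.69, clear=0.46; AND[max(0, a+b−1)] → w = 0.00
R5 (z=8.0): large=0.69, ¬warm=1−0.23=0.77; AND[max(0, a+b−1)] → w = 0.46
Weighted average = (0.34·7.0 + 0.15·7.0 + 0.00·4.0 + 0.00·17.0 + 0.46·8.0) / (0.34 + 0.15 + 0.00 + 0.00 + 0.46)
  = 7.1100 / 0.9500 = 7.484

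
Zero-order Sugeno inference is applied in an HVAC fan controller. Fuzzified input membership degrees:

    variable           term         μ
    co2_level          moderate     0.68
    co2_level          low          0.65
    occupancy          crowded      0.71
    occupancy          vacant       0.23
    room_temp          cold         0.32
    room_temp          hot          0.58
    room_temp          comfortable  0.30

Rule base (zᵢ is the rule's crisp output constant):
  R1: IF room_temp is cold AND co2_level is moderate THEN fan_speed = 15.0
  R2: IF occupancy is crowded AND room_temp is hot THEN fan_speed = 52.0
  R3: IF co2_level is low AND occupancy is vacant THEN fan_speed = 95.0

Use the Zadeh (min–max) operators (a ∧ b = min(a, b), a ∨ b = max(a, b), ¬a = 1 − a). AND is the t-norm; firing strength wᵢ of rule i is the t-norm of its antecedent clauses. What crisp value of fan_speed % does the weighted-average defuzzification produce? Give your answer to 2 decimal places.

R1 (z=15.0): cold=0.32, moderate=0.68; AND[min(a, b)] → w = 0.32
R2 (z=52.0): crowded=0.71, hot=0.58; AND[min(a, b)] → w = 0.58
R3 (z=95.0): low=0.65, vacant=0.23; AND[min(a, b)] → w = 0.23
Weighted average = (0.32·15.0 + 0.58·52.0 + 0.23·95.0) / (0.32 + 0.58 + 0.23)
  = 56.8100 / 1.1300 = 50.27

50.27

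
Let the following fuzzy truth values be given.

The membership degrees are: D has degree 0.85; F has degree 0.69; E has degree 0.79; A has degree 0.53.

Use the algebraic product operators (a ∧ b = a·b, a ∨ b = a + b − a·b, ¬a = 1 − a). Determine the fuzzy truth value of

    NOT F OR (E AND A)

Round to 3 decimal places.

0.599

NOT F = 1 − 0.6900 = 0.3100
E AND A = a·b on (0.7900, 0.5300) = 0.4187
NOT F OR (E AND A) = a + b − a·b on (0.3100, 0.4187) = 0.5989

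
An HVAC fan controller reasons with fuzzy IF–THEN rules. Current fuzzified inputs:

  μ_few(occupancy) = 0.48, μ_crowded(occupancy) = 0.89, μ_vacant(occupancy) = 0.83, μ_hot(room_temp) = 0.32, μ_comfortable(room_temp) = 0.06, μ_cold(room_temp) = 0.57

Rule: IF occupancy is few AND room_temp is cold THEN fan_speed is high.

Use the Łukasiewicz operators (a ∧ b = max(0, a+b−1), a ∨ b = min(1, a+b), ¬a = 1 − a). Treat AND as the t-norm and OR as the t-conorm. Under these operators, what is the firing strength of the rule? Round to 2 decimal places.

0.05

firing strength: few=0.48, cold=0.57; AND[max(0, a+b−1)] → w = 0.05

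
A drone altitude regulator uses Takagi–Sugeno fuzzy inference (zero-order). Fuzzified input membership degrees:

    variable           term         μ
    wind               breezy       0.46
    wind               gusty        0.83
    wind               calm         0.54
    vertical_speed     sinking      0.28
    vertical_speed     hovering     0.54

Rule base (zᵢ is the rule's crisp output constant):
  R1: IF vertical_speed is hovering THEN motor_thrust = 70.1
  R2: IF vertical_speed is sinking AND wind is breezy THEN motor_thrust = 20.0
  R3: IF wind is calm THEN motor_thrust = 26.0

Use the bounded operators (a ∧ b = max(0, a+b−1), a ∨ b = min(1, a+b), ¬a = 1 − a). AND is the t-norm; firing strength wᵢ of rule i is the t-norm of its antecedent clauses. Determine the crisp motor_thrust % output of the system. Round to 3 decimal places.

R1 (z=70.1): hovering=0.54 → w = 0.54
R2 (z=20.0): sinking=0.28, breezy=0.46; AND[max(0, a+b−1)] → w = 0.00
R3 (z=26.0): calm=0.54 → w = 0.54
Weighted average = (0.54·70.1 + 0.00·20.0 + 0.54·26.0) / (0.54 + 0.00 + 0.54)
  = 51.8940 / 1.0800 = 48.050

48.050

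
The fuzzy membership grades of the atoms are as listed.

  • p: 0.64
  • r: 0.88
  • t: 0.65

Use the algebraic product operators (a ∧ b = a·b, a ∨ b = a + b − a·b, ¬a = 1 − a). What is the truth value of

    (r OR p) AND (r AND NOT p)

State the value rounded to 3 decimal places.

0.303

r OR p = a + b − a·b on (0.8800, 0.6400) = 0.9568
NOT p = 1 − 0.6400 = 0.3600
r AND NOT p = a·b on (0.8800, 0.3600) = 0.3168
(r OR p) AND (r AND NOT p) = a·b on (0.9568, 0.3168) = 0.3031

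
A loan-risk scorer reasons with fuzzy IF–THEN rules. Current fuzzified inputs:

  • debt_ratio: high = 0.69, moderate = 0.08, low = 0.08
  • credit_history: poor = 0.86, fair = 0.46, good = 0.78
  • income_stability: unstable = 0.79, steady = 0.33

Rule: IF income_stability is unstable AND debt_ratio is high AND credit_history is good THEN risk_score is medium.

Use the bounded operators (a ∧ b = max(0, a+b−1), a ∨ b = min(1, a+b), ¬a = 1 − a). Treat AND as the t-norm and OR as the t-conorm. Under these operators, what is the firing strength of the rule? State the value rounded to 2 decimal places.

0.26

firing strength: unstable=0.79, high=0.69, good=0.78; AND[max(0, a+b−1)] → w = 0.26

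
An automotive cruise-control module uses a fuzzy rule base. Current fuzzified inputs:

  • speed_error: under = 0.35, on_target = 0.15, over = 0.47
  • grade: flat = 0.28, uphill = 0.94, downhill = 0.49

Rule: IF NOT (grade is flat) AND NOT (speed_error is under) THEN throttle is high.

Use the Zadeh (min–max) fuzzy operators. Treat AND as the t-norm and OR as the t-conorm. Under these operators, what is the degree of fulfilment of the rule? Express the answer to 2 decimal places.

firing strength: ¬flat=1−0.28=0.72, ¬under=1−0.35=0.65; AND[min(a, b)] → w = 0.65

0.65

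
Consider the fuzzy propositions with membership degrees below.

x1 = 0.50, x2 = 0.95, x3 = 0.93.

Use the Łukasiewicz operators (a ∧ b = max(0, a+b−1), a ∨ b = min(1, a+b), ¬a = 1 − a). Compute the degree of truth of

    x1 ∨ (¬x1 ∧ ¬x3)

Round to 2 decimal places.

0.50

¬x1 = 1 − 0.50 = 0.50
¬x3 = 1 − 0.93 = 0.07
¬x1 ∧ ¬x3 = max(0, a+b−1) on (0.50, 0.07) = 0.00
x1 ∨ (¬x1 ∧ ¬x3) = min(1, a+b) on (0.50, 0.00) = 0.50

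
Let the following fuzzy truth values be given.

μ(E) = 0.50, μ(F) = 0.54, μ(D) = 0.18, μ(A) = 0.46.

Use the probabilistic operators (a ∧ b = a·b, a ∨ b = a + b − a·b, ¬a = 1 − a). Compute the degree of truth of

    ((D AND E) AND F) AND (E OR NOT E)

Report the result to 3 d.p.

0.036

D AND E = a·b on (0.1800, 0.5000) = 0.0900
(D AND E) AND F = a·b on (0.0900, 0.5400) = 0.0486
NOT E = 1 − 0.5000 = 0.5000
E OR NOT E = a + b − a·b on (0.5000, 0.5000) = 0.7500
((D AND E) AND F) AND (E OR NOT E) = a·b on (0.0486, 0.7500) = 0.0365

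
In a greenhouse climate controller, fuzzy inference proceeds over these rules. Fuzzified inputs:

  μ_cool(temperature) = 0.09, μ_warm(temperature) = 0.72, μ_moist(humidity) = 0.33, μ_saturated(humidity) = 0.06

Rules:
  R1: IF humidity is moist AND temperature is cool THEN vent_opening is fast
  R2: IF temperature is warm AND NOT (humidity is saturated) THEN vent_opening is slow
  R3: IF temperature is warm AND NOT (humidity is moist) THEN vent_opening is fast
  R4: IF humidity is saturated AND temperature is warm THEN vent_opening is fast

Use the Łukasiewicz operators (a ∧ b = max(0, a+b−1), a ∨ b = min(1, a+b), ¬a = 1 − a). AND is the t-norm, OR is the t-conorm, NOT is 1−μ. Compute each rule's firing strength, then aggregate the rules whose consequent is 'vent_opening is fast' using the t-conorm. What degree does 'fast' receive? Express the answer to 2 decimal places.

R1: moist=0.33, cool=0.09; AND[max(0, a+b−1)] → w = 0.00
R2: warm=0.72, ¬saturated=1−0.06=0.94; AND[max(0, a+b−1)] → w = 0.66
R3: warm=0.72, ¬moist=1−0.33=0.67; AND[max(0, a+b−1)] → w = 0.39
R4: saturated=0.06, warm=0.72; AND[max(0, a+b−1)] → w = 0.00
Rules with consequent 'fast': {R1, R3, R4} → strengths 0.00, 0.39, 0.00
Aggregate via t-conorm [min(1, a+b)]: 0.39

0.39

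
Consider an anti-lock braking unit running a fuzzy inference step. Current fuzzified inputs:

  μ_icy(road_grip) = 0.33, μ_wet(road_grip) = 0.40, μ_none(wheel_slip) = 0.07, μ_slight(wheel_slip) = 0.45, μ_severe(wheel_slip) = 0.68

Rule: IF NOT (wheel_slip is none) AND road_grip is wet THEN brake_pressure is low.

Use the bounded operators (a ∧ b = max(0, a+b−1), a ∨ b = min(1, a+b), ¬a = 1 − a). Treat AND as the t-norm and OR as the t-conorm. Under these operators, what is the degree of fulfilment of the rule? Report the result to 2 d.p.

0.33

firing strength: ¬none=1−0.07=0.93, wet=0.40; AND[max(0, a+b−1)] → w = 0.33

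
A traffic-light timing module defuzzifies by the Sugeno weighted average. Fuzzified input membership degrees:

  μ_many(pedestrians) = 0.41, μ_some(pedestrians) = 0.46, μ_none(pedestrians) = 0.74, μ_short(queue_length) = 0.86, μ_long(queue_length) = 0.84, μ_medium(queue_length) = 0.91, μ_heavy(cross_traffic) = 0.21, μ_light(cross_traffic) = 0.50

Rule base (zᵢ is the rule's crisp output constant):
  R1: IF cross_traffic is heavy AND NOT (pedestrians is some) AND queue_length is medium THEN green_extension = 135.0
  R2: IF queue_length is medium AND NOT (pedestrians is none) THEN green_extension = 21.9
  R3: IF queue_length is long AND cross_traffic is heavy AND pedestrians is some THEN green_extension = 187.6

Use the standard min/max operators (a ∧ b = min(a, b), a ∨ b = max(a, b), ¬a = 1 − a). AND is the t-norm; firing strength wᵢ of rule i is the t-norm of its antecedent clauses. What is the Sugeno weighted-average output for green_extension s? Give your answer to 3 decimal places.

108.000

R1 (z=135.0): heavy=0.21, ¬some=1−0.46=0.54, medium=0.91; AND[min(a, b)] → w = 0.21
R2 (z=21.9): medium=0.91, ¬none=1−0.74=0.26; AND[min(a, b)] → w = 0.26
R3 (z=187.6): long=0.84, heavy=0.21, some=0.46; AND[min(a, b)] → w = 0.21
Weighted average = (0.21·135.0 + 0.26·21.9 + 0.21·187.6) / (0.21 + 0.26 + 0.21)
  = 73.4400 / 0.6800 = 108.000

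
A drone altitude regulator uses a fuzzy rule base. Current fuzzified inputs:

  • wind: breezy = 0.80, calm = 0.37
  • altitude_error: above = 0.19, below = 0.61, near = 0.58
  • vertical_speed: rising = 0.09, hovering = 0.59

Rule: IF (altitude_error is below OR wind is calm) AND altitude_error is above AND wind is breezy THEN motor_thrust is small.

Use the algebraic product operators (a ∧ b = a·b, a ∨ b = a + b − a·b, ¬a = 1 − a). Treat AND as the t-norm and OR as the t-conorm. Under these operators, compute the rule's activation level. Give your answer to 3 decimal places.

0.115

firing strength: (below=0.61 OR calm=0.37) = 0.7543; AND[a·b] with above=0.19, breezy=0.80 → w = 0.1147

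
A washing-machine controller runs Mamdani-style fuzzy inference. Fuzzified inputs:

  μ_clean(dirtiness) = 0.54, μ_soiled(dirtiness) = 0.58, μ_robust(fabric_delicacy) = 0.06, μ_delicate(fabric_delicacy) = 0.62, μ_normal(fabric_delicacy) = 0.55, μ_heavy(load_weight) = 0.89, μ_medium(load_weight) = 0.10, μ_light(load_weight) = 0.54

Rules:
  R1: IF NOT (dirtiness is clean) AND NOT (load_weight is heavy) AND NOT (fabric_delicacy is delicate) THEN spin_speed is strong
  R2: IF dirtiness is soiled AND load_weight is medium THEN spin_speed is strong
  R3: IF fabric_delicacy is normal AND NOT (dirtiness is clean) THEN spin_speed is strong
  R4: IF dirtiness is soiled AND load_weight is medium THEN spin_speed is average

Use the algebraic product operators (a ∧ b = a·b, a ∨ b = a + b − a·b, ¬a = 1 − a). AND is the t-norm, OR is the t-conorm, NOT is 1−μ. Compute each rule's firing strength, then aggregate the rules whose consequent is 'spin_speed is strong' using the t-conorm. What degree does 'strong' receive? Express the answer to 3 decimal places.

0.310

R1: ¬clean=1−0.54=0.46, ¬heavy=1−0.89=0.11, ¬delicate=1−0.62=0.38; AND[a·b] → w = 0.0192
R2: soiled=0.58, medium=0.10; AND[a·b] → w = 0.0580
R3: normal=0.55, ¬clean=1−0.54=0.46; AND[a·b] → w = 0.2530
R4: soiled=0.58, medium=0.10; AND[a·b] → w = 0.0580
Rules with consequent 'strong': {R1, R2, R3} → strengths 0.0192, 0.0580, 0.2530
Aggregate via t-conorm [a + b − a·b]: 0.3099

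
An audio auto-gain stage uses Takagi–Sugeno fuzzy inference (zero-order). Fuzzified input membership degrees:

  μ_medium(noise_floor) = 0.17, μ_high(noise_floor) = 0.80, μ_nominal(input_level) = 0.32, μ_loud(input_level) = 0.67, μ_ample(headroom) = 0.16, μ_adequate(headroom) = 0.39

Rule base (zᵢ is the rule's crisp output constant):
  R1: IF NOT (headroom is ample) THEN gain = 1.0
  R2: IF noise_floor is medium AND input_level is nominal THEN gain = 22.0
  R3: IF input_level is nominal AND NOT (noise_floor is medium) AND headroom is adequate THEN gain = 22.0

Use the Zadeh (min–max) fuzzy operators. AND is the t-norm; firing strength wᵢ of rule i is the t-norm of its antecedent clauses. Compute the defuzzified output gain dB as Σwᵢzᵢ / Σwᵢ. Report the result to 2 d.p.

R1 (z=1.0): ¬ample=1−0.16=0.84 → w = 0.84
R2 (z=22.0): medium=0.17, nominal=0.32; AND[min(a, b)] → w = 0.17
R3 (z=22.0): nominal=0.32, ¬medium=1−0.17=0.83, adequate=0.39; AND[min(a, b)] → w = 0.32
Weighted average = (0.84·1.0 + 0.17·22.0 + 0.32·22.0) / (0.84 + 0.17 + 0.32)
  = 11.6200 / 1.3300 = 8.74

8.74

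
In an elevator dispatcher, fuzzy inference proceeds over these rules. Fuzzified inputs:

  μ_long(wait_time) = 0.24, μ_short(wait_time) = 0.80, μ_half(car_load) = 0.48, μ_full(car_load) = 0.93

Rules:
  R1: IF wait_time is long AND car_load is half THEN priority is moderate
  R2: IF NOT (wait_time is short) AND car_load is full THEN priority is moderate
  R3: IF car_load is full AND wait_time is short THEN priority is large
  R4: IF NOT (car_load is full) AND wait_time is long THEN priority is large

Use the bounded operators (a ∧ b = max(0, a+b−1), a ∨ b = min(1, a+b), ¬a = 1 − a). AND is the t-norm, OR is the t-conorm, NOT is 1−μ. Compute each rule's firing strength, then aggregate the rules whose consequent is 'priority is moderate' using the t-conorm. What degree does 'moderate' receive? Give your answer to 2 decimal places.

0.13

R1: long=0.24, half=0.48; AND[max(0, a+b−1)] → w = 0.00
R2: ¬short=1−0.80=0.20, full=0.93; AND[max(0, a+b−1)] → w = 0.13
R3: full=0.93, short=0.80; AND[max(0, a+b−1)] → w = 0.73
R4: ¬full=1−0.93=0.07, long=0.24; AND[max(0, a+b−1)] → w = 0.00
Rules with consequent 'moderate': {R1, R2} → strengths 0.00, 0.13
Aggregate via t-conorm [min(1, a+b)]: 0.13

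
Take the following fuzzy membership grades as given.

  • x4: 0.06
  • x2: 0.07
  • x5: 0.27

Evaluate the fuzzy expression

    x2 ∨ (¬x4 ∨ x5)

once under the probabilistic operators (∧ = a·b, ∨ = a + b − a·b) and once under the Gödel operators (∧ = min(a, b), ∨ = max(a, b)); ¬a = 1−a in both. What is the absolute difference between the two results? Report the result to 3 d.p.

0.019

Under probabilistic:
  ¬x4 = 1 − 0.0600 = 0.9400
  ¬x4 ∨ x5 = a + b − a·b on (0.9400, 0.2700) = 0.9562
  x2 ∨ (¬x4 ∨ x5) = a + b − a·b on (0.0700, 0.9562) = 0.9593
  → value = 0.9593
Under Gödel:
  ¬x4 = 1 − 0.06 = 0.94
  ¬x4 ∨ x5 = max(a, b) on (0.94, 0.27) = 0.94
  x2 ∨ (¬x4 ∨ x5) = max(a, b) on (0.07, 0.94) = 0.94
  → value = 0.9400
|0.9593 − 0.9400| = 0.019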